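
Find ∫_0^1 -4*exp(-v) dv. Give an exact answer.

An antiderivative is F(v) = 4*exp(-v).
Then F(1) - F(0) = (4*exp(-1)) - (4) = -4 + 4*exp(-1).

-4 + 4*exp(-1)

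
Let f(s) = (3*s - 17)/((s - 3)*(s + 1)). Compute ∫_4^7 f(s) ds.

-5*log(5) + 11*log(2)

Factor the denominator: s**2 - 2*s - 3 = (s + 1)(s - 3).
Partial fractions: (3*s - 17)/((s - 3)*(s + 1)) = 5/(s + 1) - 2/(s - 3).
An antiderivative is F(s) = -2*log(s - 3) + 5*log(s + 1).
Then F(7) - F(4) = (11*log(2)) - (5*log(5)) = -5*log(5) + 11*log(2).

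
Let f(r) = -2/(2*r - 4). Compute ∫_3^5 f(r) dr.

-log(3)

An antiderivative is F(r) = -log(2*r - 4).
Then F(5) - F(3) = (-log(6)) - (-log(2)) = -log(3).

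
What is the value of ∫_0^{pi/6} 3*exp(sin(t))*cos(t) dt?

Let u = sin(t), so du = cos(t) dt. When t = 0, u = 0; when t = pi/6, u = 1/2.
The integral becomes 3·∫ exp(u) du from 0 to 1/2, with antiderivative 3*exp(u).
Back in t: F(t) = 3*exp(sin(t)).
Then F(pi/6) - F(0) = (3*exp(1/2)) - (3) = -3 + 3*exp(1/2).

-3 + 3*exp(1/2)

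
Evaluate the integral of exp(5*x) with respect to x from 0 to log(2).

31/5

Let u = exp(x), so du = exp(x) dx. When x = 0, u = 1; when x = log(2), u = 2.
The integral becomes ∫ u**4 du from 1 to 2, with antiderivative u**5/5.
Back in x: F(x) = exp(5*x)/5.
Then F(log(2)) - F(0) = (32/5) - (1/5) = 31/5.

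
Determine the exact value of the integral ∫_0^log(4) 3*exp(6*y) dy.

Let u = exp(y), so du = exp(y) dy. When y = 0, u = 1; when y = log(4), u = 4.
The integral becomes 3·∫ u**5 du from 1 to 4, with antiderivative u**6/2.
Back in y: F(y) = exp(6*y)/2.
Then F(log(4)) - F(0) = (2048) - (1/2) = 4095/2.

4095/2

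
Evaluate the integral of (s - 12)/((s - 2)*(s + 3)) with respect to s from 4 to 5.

Factor the denominator: s**2 + s - 6 = (s + 3)(s - 2).
Partial fractions: (s - 12)/((s - 2)*(s + 3)) = 3/(s + 3) - 2/(s - 2).
An antiderivative is F(s) = -2*log(s - 2) + 3*log(s + 3).
Then F(5) - F(4) = (-2*log(3) + 9*log(2)) - (-2*log(2) + 3*log(7)) = -3*log(7) - 2*log(3) + 11*log(2).

-3*log(7) - 2*log(3) + 11*log(2)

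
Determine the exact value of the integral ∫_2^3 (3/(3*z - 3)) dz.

An antiderivative is F(z) = log(3*z - 3).
Then F(3) - F(2) = (log(6)) - (log(3)) = log(2).

log(2)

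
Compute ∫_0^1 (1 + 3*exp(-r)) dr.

An antiderivative is F(r) = r - 3*exp(-r).
Then F(1) - F(0) = (1 - 3*exp(-1)) - (-3) = 4 - 3*exp(-1).

4 - 3*exp(-1)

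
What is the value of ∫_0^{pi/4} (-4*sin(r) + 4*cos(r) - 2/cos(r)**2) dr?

-6 + 4*sqrt(2)

An antiderivative is F(r) = 4*sin(r) + 4*cos(r) - 2*tan(r).
Then F(pi/4) - F(0) = (-2 + 4*sqrt(2)) - (4) = -6 + 4*sqrt(2).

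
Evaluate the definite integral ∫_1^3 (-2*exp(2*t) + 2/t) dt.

An antiderivative is F(t) = -exp(2*t) + 2*log(t).
Then F(3) - F(1) = (-exp(6) + log(9)) - (-exp(2)) = -exp(6) + log(9) + exp(2).

-exp(6) + log(9) + exp(2)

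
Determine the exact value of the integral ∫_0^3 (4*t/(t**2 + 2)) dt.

Let u = t**2 + 2, so du = 2*t dt. When t = 0, u = 2; when t = 3, u = 11.
The integral becomes 2·∫ 1/u du from 2 to 11, with antiderivative 2*log(u).
Back in t: F(t) = 2*log(t**2 + 2).
Then F(3) - F(0) = (2*log(11)) - (log(4)) = -2*log(2) + 2*log(11).

-2*log(2) + 2*log(11)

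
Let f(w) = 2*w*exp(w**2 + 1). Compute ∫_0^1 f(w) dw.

-exp(1) + exp(2)

Let u = w**2 + 1, so du = 2*w dw. When w = 0, u = 1; when w = 1, u = 2.
The integral becomes ∫ exp(u) du from 1 to 2, with antiderivative exp(u).
Back in w: F(w) = exp(w**2 + 1).
Then F(1) - F(0) = (exp(2)) - (exp(1)) = -exp(1) + exp(2).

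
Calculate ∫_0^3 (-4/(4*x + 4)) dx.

An antiderivative is F(x) = -log(4*x + 4).
Then F(3) - F(0) = (-log(16)) - (-log(4)) = -log(4).

-log(4)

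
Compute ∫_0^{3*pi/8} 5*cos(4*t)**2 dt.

Use the identity cos^2(4*t) = (1 + cos(8*t))/2.
An antiderivative is F(t) = 5*t/2 + 5*sin(8*t)/16.
Then F(3*pi/8) - F(0) = (15*pi/16) - (0) = 15*pi/16.

15*pi/16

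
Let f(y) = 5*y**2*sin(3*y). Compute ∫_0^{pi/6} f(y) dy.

-10/27 + 5*pi/27

Integrate by parts twice (u = y^2, dv = 5*sin(3*y) dy).
An antiderivative is F(y) = -5*y**2*cos(3*y)/3 + 10*y*sin(3*y)/9 + 10*cos(3*y)/27.
Then F(pi/6) - F(0) = (5*pi/27) - (10/27) = -10/27 + 5*pi/27.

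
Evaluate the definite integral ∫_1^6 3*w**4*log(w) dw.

Integrate by parts once (u = ln w, dv = 3*w**4 dw).
An antiderivative is F(w) = 3*w**5*(5*log(w) - 1)/25.
Then F(6) - F(1) = (-23328/25 + 23328*log(6)/5) - (-3/25) = -933 + 23328*log(6)/5.

-933 + 23328*log(6)/5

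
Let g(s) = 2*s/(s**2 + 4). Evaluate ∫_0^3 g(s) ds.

Let u = s**2 + 4, so du = 2*s ds. When s = 0, u = 4; when s = 3, u = 13.
The integral becomes ∫ 1/u du from 4 to 13, with antiderivative log(u).
Back in s: F(s) = log(s**2 + 4).
Then F(3) - F(0) = (log(13)) - (log(4)) = log(13/4).

log(13/4)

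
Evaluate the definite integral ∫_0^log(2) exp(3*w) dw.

7/3

Let u = exp(w), so du = exp(w) dw. When w = 0, u = 1; when w = log(2), u = 2.
The integral becomes ∫ u**2 du from 1 to 2, with antiderivative u**3/3.
Back in w: F(w) = exp(3*w)/3.
Then F(log(2)) - F(0) = (8/3) - (1/3) = 7/3.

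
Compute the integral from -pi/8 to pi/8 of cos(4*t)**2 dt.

Use the identity cos^2(4*t) = (1 + cos(8*t))/2.
An antiderivative is F(t) = t/2 + sin(8*t)/16.
Then F(pi/8) - F(-pi/8) = (pi/16) - (-pi/16) = pi/8.

pi/8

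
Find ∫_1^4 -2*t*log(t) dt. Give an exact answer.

15/2 - 32*log(2)

Integrate by parts once (u = ln t, dv = -2*t dt).
An antiderivative is F(t) = -t**2*(2*log(t) - 1)/2.
Then F(4) - F(1) = (8 - 32*log(2)) - (1/2) = 15/2 - 32*log(2).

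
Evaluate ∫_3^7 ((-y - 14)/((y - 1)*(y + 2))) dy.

Factor the denominator: y**2 + y - 2 = (y + 2)(y - 1).
Partial fractions: (-y - 14)/((y - 1)*(y + 2)) = 4/(y + 2) - 5/(y - 1).
An antiderivative is F(y) = -5*log(y - 1) + 4*log(y + 2).
Then F(7) - F(3) = (log(27/32)) - (-5*log(2) + 4*log(5)) = -4*log(5) + 3*log(3).

-4*log(5) + 3*log(3)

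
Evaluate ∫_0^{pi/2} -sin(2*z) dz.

An antiderivative is F(z) = cos(2*z)/2.
Then F(pi/2) - F(0) = (-1/2) - (1/2) = -1.

-1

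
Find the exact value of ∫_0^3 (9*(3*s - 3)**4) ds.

Let u = 3*s - 3, so du = 3 ds. When s = 0, u = -3; when s = 3, u = 6.
The integral becomes 3·∫ u**4 du from -3 to 6, with antiderivative 3*u**5/5.
Back in s: F(s) = 3*(3*s - 3)**5/5.
Then F(3) - F(0) = (23328/5) - (-729/5) = 24057/5.

24057/5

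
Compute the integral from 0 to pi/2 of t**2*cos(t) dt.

-2 + pi**2/4

Integrate by parts twice (u = t^2, dv = cos(t) dt).
An antiderivative is F(t) = t**2*sin(t) + 2*t*cos(t) - 2*sin(t).
Then F(pi/2) - F(0) = (-2 + pi**2/4) - (0) = -2 + pi**2/4.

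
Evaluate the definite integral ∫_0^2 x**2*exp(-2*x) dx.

(-13 + exp(4))*exp(-4)/4

Integrate by parts twice (u = x^2, dv = exp(-2*x) dx).
An antiderivative is F(x) = (-2*x**2 - 2*x - 1)*exp(-2*x)/4.
Then F(2) - F(0) = (-13*exp(-4)/4) - (-1/4) = (-13 + exp(4))*exp(-4)/4.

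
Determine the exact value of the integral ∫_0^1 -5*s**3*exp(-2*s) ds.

Integrate by parts 3 times (u = s^3, dv = -5*exp(-2*s) ds).
An antiderivative is F(s) = (20*s**3 + 30*s**2 + 30*s + 15)*exp(-2*s)/8.
Then F(1) - F(0) = (95*exp(-2)/8) - (15/8) = -15/8 + 95*exp(-2)/8.

-15/8 + 95*exp(-2)/8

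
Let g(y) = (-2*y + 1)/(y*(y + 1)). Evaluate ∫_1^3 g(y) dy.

Factor the denominator: y**2 + y = (y + 1)y.
Partial fractions: (-2*y + 1)/(y*(y + 1)) = -3/(y + 1) + 1/y.
An antiderivative is F(y) = log(y) - 3*log(y + 1).
Then F(3) - F(1) = (log(3/64)) - (-log(8)) = log(3/8).

log(3/8)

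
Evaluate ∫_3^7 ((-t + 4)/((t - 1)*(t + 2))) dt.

log(25/27)

Factor the denominator: t**2 + t - 2 = (t + 2)(t - 1).
Partial fractions: (-t + 4)/((t - 1)*(t + 2)) = -2/(t + 2) + 1/(t - 1).
An antiderivative is F(t) = log(t - 1) - 2*log(t + 2).
Then F(7) - F(3) = (log(2/27)) - (log(2/25)) = log(25/27).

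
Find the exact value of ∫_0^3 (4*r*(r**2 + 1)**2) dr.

666

Let u = r**2 + 1, so du = 2*r dr. When r = 0, u = 1; when r = 3, u = 10.
The integral becomes 2·∫ u**2 du from 1 to 10, with antiderivative 2*u**3/3.
Back in r: F(r) = 2*(r**2 + 1)**3/3.
Then F(3) - F(0) = (2000/3) - (2/3) = 666.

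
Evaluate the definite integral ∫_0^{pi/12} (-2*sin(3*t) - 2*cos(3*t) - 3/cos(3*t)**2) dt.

An antiderivative is F(t) = -2*sin(3*t)/3 + 2*cos(3*t)/3 - tan(3*t).
Then F(pi/12) - F(0) = (-1) - (2/3) = -5/3.

-5/3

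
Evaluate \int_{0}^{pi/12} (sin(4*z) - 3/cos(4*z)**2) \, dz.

An antiderivative is F(z) = -cos(4*z)/4 - 3*tan(4*z)/4.
Then F(pi/12) - F(0) = (-3*sqrt(3)/4 - 1/8) - (-1/4) = 1/8 - 3*sqrt(3)/4.

1/8 - 3*sqrt(3)/4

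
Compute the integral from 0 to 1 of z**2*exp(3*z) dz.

-2/27 + 5*exp(3)/27

Integrate by parts twice (u = z^2, dv = exp(3*z) dz).
An antiderivative is F(z) = (9*z**2 - 6*z + 2)*exp(3*z)/27.
Then F(1) - F(0) = (5*exp(3)/27) - (2/27) = -2/27 + 5*exp(3)/27.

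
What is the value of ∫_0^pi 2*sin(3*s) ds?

4/3

An antiderivative is F(s) = -2*cos(3*s)/3.
Then F(pi) - F(0) = (2/3) - (-2/3) = 4/3.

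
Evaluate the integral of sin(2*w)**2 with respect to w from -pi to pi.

Use the identity sin^2(2*w) = (1 - cos(4*w))/2.
An antiderivative is F(w) = w/2 - sin(4*w)/8.
Then F(pi) - F(-pi) = (pi/2) - (-pi/2) = pi.

pi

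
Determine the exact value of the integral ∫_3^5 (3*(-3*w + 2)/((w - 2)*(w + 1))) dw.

Factor the denominator: w**2 - w - 2 = (w + 1)(w - 2).
Partial fractions: 3*(-3*w + 2)/((w - 2)*(w + 1)) = -5/(w + 1) - 4/(w - 2).
An antiderivative is F(w) = -4*log(w - 2) - 5*log(w + 1).
Then F(5) - F(3) = (-9*log(3) - 5*log(2)) - (-10*log(2)) = -9*log(3) + 5*log(2).

-9*log(3) + 5*log(2)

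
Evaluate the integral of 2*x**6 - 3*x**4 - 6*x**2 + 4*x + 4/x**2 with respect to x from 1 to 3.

46834/105

By the power rule, an antiderivative is F(x) = 2*x**7/7 - 3*x**5/5 - 2*x**3 + 2*x**2 - 4/x.
Then F(3) - F(1) = (46381/105) - (-151/35) = 46834/105.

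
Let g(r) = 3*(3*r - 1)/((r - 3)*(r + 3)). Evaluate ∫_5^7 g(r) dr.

-6*log(2) + 5*log(5)

Factor the denominator: r**2 - 9 = (r + 3)(r - 3).
Partial fractions: 3*(3*r - 1)/((r - 3)*(r + 3)) = 5/(r + 3) + 4/(r - 3).
An antiderivative is F(r) = 4*log(r - 3) + 5*log(r + 3).
Then F(7) - F(5) = (5*log(5) + 13*log(2)) - (19*log(2)) = -6*log(2) + 5*log(5).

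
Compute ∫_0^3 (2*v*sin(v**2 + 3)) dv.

cos(3) - cos(12)

Let u = v**2 + 3, so du = 2*v dv. When v = 0, u = 3; when v = 3, u = 12.
The integral becomes ∫ sin(u) du from 3 to 12, with antiderivative -cos(u).
Back in v: F(v) = -cos(v**2 + 3).
Then F(3) - F(0) = (-cos(12)) - (-cos(3)) = cos(3) - cos(12).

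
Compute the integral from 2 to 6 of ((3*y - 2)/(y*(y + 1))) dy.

-7*log(3) + 5*log(7)

Factor the denominator: y**2 + y = (y + 1)y.
Partial fractions: (3*y - 2)/(y*(y + 1)) = 5/(y + 1) - 2/y.
An antiderivative is F(y) = -2*log(y) + 5*log(y + 1).
Then F(6) - F(2) = (-2*log(3) - 2*log(2) + 5*log(7)) - (-2*log(2) + 5*log(3)) = -7*log(3) + 5*log(7).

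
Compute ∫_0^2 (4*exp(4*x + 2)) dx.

-exp(2) + exp(10)

Let u = 4*x + 2, so du = 4 dx. When x = 0, u = 2; when x = 2, u = 10.
The integral becomes ∫ exp(u) du from 2 to 10, with antiderivative exp(u).
Back in x: F(x) = exp(4*x + 2).
Then F(2) - F(0) = (exp(10)) - (exp(2)) = -exp(2) + exp(10).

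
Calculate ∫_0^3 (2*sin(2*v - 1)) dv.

-cos(5) + cos(1)

Let u = 2*v - 1, so du = 2 dv. When v = 0, u = -1; when v = 3, u = 5.
The integral becomes ∫ sin(u) du from -1 to 5, with antiderivative -cos(u).
Back in v: F(v) = -cos(2*v - 1).
Then F(3) - F(0) = (-cos(5)) - (-cos(1)) = -cos(5) + cos(1).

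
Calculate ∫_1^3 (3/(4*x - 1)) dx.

An antiderivative is F(x) = 3*log(4*x - 1)/4.
Then F(3) - F(1) = (3*log(11)/4) - (3*log(3)/4) = -3*log(3)/4 + 3*log(11)/4.

-3*log(3)/4 + 3*log(11)/4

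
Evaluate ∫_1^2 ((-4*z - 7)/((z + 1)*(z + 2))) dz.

log(2/9)

Factor the denominator: z**2 + 3*z + 2 = (z + 2)(z + 1).
Partial fractions: (-4*z - 7)/((z + 1)*(z + 2)) = -1/(z + 2) - 3/(z + 1).
An antiderivative is F(z) = -3*log(z + 1) - log(z + 2).
Then F(2) - F(1) = (-3*log(3) - 2*log(2)) - (-log(24)) = log(2/9).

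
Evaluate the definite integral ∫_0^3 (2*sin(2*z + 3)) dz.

cos(3) - cos(9)

Let u = 2*z + 3, so du = 2 dz. When z = 0, u = 3; when z = 3, u = 9.
The integral becomes ∫ sin(u) du from 3 to 9, with antiderivative -cos(u).
Back in z: F(z) = -cos(2*z + 3).
Then F(3) - F(0) = (-cos(9)) - (-cos(3)) = cos(3) - cos(9).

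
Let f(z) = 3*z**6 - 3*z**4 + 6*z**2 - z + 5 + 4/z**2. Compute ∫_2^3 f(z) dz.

By the power rule, an antiderivative is F(z) = 3*z**7/7 - 3*z**5/5 + 2*z**3 - z**2/2 + 5*z - 4/z.
Then F(3) - F(2) = (179477/210) - (2018/35) = 167369/210.

167369/210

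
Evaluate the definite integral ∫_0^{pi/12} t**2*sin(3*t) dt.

-2/27 - sqrt(2)*pi**2/864 + sqrt(2)*pi/108 + sqrt(2)/27

Integrate by parts twice (u = t^2, dv = sin(3*t) dt).
An antiderivative is F(t) = -t**2*cos(3*t)/3 + 2*t*sin(3*t)/9 + 2*cos(3*t)/27.
Then F(pi/12) - F(0) = (sqrt(2)*(-pi**2 + 8*pi + 32)/864) - (2/27) = -2/27 - sqrt(2)*pi**2/864 + sqrt(2)*pi/108 + sqrt(2)/27.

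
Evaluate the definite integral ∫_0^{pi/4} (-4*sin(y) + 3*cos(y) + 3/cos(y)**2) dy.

-1 + 7*sqrt(2)/2

An antiderivative is F(y) = 3*sin(y) + 4*cos(y) + 3*tan(y).
Then F(pi/4) - F(0) = (3 + 7*sqrt(2)/2) - (4) = -1 + 7*sqrt(2)/2.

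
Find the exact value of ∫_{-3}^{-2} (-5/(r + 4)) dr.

An antiderivative is F(r) = -5*log(r + 4).
Then F(-2) - F(-3) = (-log(32)) - (0) = -log(32).

-log(32)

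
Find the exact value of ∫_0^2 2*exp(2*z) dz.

-1 + exp(4)

Let u = 2*z, so du = 2 dz. When z = 0, u = 0; when z = 2, u = 4.
The integral becomes ∫ exp(u) du from 0 to 4, with antiderivative exp(u).
Back in z: F(z) = exp(2*z).
Then F(2) - F(0) = (exp(4)) - (1) = -1 + exp(4).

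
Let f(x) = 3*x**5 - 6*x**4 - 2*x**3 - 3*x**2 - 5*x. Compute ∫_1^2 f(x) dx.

-277/10

By the power rule, an antiderivative is F(x) = x**6/2 - 6*x**5/5 - x**4/2 - x**3 - 5*x**2/2.
Then F(2) - F(1) = (-162/5) - (-47/10) = -277/10.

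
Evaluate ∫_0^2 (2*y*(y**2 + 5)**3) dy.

Let u = y**2 + 5, so du = 2*y dy. When y = 0, u = 5; when y = 2, u = 9.
The integral becomes ∫ u**3 du from 5 to 9, with antiderivative u**4/4.
Back in y: F(y) = (y**2 + 5)**4/4.
Then F(2) - F(0) = (6561/4) - (625/4) = 1484.

1484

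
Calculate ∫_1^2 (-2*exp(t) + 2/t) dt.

-2*exp(2) + 2*log(2) + 2*exp(1)

An antiderivative is F(t) = -2*exp(t) + 2*log(t).
Then F(2) - F(1) = (-2*exp(2) + 2*log(2)) - (-2*exp(1)) = -2*exp(2) + 2*log(2) + 2*exp(1).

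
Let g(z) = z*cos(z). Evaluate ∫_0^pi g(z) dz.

Integrate by parts once (u = z, dv = cos(z) dz).
An antiderivative is F(z) = z*sin(z) + cos(z).
Then F(pi) - F(0) = (-1) - (1) = -2.

-2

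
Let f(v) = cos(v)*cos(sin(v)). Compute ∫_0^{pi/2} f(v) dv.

sin(1)

Let u = sin(v), so du = cos(v) dv. When v = 0, u = 0; when v = pi/2, u = 1.
The integral becomes ∫ cos(u) du from 0 to 1, with antiderivative sin(u).
Back in v: F(v) = sin(sin(v)).
Then F(pi/2) - F(0) = (sin(1)) - (0) = sin(1).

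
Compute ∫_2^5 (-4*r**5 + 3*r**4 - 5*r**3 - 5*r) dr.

-186639/20

By the power rule, an antiderivative is F(r) = -2*r**6/3 + 3*r**5/5 - 5*r**4/4 - 5*r**2/2.
Then F(5) - F(2) = (-112625/12) - (-802/15) = -186639/20.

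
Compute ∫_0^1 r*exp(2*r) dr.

1/4 + exp(2)/4

Integrate by parts once (u = r, dv = exp(2*r) dr).
An antiderivative is F(r) = (2*r - 1)*exp(2*r)/4.
Then F(1) - F(0) = (exp(2)/4) - (-1/4) = 1/4 + exp(2)/4.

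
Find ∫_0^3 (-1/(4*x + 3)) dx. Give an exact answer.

An antiderivative is F(x) = -log(4*x + 3)/4.
Then F(3) - F(0) = (-log(15)/4) - (-log(3)/4) = -log(15)/4 + log(3)/4.

-log(15)/4 + log(3)/4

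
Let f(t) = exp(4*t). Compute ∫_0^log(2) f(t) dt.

15/4

Let u = exp(t), so du = exp(t) dt. When t = 0, u = 1; when t = log(2), u = 2.
The integral becomes ∫ u**3 du from 1 to 2, with antiderivative u**4/4.
Back in t: F(t) = exp(4*t)/4.
Then F(log(2)) - F(0) = (4) - (1/4) = 15/4.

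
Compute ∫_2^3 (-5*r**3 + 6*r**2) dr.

-173/4

By the power rule, an antiderivative is F(r) = -5*r**4/4 + 2*r**3.
Then F(3) - F(2) = (-189/4) - (-4) = -173/4.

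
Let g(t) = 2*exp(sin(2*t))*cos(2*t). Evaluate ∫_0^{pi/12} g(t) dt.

-1 + exp(1/2)

Let u = sin(2*t), so du = 2*cos(2*t) dt. When t = 0, u = 0; when t = pi/12, u = 1/2.
The integral becomes ∫ exp(u) du from 0 to 1/2, with antiderivative exp(u).
Back in t: F(t) = exp(sin(2*t)).
Then F(pi/12) - F(0) = (exp(1/2)) - (1) = -1 + exp(1/2).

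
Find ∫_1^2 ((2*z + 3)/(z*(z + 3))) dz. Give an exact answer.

log(5/2)

Factor the denominator: z**2 + 3*z = (z + 3)z.
Partial fractions: (2*z + 3)/(z*(z + 3)) = 1/(z + 3) + 1/z.
An antiderivative is F(z) = log(z) + log(z + 3).
Then F(2) - F(1) = (log(10)) - (log(4)) = log(5/2).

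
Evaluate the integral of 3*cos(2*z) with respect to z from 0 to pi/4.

An antiderivative is F(z) = 3*sin(2*z)/2.
Then F(pi/4) - F(0) = (3/2) - (0) = 3/2.

3/2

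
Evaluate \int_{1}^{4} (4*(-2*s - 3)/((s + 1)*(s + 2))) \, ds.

-4*log(5)

Factor the denominator: s**2 + 3*s + 2 = (s + 2)(s + 1).
Partial fractions: 4*(-2*s - 3)/((s + 1)*(s + 2)) = -4/(s + 2) - 4/(s + 1).
An antiderivative is F(s) = -4*log(s + 1) - 4*log(s + 2).
Then F(4) - F(1) = (-4*log(5) - 4*log(3) - 4*log(2)) - (-4*log(3) - 4*log(2)) = -4*log(5).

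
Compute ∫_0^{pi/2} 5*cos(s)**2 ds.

5*pi/4

Use the identity cos^2(s) = (1 + cos(2*s))/2.
An antiderivative is F(s) = 5*s/2 + 5*sin(2*s)/4.
Then F(pi/2) - F(0) = (5*pi/4) - (0) = 5*pi/4.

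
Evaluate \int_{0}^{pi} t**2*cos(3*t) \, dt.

Integrate by parts twice (u = t^2, dv = cos(3*t) dt).
An antiderivative is F(t) = t**2*sin(3*t)/3 + 2*t*cos(3*t)/9 - 2*sin(3*t)/27.
Then F(pi) - F(0) = (-2*pi/9) - (0) = -2*pi/9.

-2*pi/9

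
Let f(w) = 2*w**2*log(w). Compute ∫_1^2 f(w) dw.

Integrate by parts once (u = ln w, dv = 2*w**2 dw).
An antiderivative is F(w) = 2*w**3*(3*log(w) - 1)/9.
Then F(2) - F(1) = (-16/9 + 16*log(2)/3) - (-2/9) = -14/9 + 16*log(2)/3.

-14/9 + 16*log(2)/3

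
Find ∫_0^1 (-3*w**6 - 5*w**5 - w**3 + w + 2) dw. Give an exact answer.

83/84

By the power rule, an antiderivative is F(w) = -3*w**7/7 - 5*w**6/6 - w**4/4 + w**2/2 + 2*w.
Then F(1) - F(0) = (83/84) - (0) = 83/84.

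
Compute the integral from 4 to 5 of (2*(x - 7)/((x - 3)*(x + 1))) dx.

Factor the denominator: x**2 - 2*x - 3 = (x + 1)(x - 3).
Partial fractions: 2*(x - 7)/((x - 3)*(x + 1)) = 4/(x + 1) - 2/(x - 3).
An antiderivative is F(x) = -2*log(x - 3) + 4*log(x + 1).
Then F(5) - F(4) = (2*log(2) + 4*log(3)) - (4*log(5)) = -4*log(5) + 2*log(2) + 4*log(3).

-4*log(5) + 2*log(2) + 4*log(3)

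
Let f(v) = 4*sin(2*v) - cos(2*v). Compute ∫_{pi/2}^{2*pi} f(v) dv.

-4

An antiderivative is F(v) = -sin(2*v)/2 - 2*cos(2*v).
Then F(2*pi) - F(pi/2) = (-2) - (2) = -4.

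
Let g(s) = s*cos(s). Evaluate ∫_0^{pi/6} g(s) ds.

-1 + pi/12 + sqrt(3)/2

Integrate by parts once (u = s, dv = cos(s) ds).
An antiderivative is F(s) = s*sin(s) + cos(s).
Then F(pi/6) - F(0) = (pi/12 + sqrt(3)/2) - (1) = -1 + pi/12 + sqrt(3)/2.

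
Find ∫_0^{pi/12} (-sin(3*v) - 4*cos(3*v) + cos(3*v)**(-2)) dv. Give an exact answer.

-sqrt(2)/2

An antiderivative is F(v) = -4*sin(3*v)/3 + cos(3*v)/3 + tan(3*v)/3.
Then F(pi/12) - F(0) = (1/3 - sqrt(2)/2) - (1/3) = -sqrt(2)/2.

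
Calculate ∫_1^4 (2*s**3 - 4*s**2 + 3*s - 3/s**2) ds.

255/4

By the power rule, an antiderivative is F(s) = s**4/2 - 4*s**3/3 + 3*s**2/2 + 3/s.
Then F(4) - F(1) = (809/12) - (11/3) = 255/4.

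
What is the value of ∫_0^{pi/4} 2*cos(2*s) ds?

An antiderivative is F(s) = sin(2*s).
Then F(pi/4) - F(0) = (1) - (0) = 1.

1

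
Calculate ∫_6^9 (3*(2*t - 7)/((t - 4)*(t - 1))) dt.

-4*log(5) + 14*log(2)

Factor the denominator: t**2 - 5*t + 4 = (t - 1)(t - 4).
Partial fractions: 3*(2*t - 7)/((t - 4)*(t - 1)) = 5/(t - 1) + 1/(t - 4).
An antiderivative is F(t) = log(t - 4) + 5*log(t - 1).
Then F(9) - F(6) = (log(5) + 15*log(2)) - (log(2) + 5*log(5)) = -4*log(5) + 14*log(2).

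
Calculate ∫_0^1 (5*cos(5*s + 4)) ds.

sin(9) - sin(4)

Let u = 5*s + 4, so du = 5 ds. When s = 0, u = 4; when s = 1, u = 9.
The integral becomes ∫ cos(u) du from 4 to 9, with antiderivative sin(u).
Back in s: F(s) = sin(5*s + 4).
Then F(1) - F(0) = (sin(9)) - (sin(4)) = sin(9) - sin(4).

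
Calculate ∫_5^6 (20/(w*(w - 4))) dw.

-5*log(3) + 5*log(5)

Factor the denominator: w**2 - 4*w = w(w - 4).
Partial fractions: 20/(w*(w - 4)) = -5/w + 5/(w - 4).
An antiderivative is F(w) = -5*log(w) + 5*log(w - 4).
Then F(6) - F(5) = (-5*log(3)) - (-5*log(5)) = -5*log(3) + 5*log(5).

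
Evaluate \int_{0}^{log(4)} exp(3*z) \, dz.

Let u = exp(z), so du = exp(z) dz. When z = 0, u = 1; when z = log(4), u = 4.
The integral becomes ∫ u**2 du from 1 to 4, with antiderivative u**3/3.
Back in z: F(z) = exp(3*z)/3.
Then F(log(4)) - F(0) = (64/3) - (1/3) = 21.

21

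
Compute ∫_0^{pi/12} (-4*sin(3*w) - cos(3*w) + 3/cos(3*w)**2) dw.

An antiderivative is F(w) = -sin(3*w)/3 + 4*cos(3*w)/3 + tan(3*w).
Then F(pi/12) - F(0) = (sqrt(2)/2 + 1) - (4/3) = -1/3 + sqrt(2)/2.

-1/3 + sqrt(2)/2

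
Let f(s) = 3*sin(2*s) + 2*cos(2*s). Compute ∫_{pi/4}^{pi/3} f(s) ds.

An antiderivative is F(s) = sin(2*s) - 3*cos(2*s)/2.
Then F(pi/3) - F(pi/4) = (3/4 + sqrt(3)/2) - (1) = -1/4 + sqrt(3)/2.

-1/4 + sqrt(3)/2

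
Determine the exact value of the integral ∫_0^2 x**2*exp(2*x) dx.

Integrate by parts twice (u = x^2, dv = exp(2*x) dx).
An antiderivative is F(x) = (2*x**2 - 2*x + 1)*exp(2*x)/4.
Then F(2) - F(0) = (5*exp(4)/4) - (1/4) = -1/4 + 5*exp(4)/4.

-1/4 + 5*exp(4)/4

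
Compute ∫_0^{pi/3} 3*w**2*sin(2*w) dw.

Integrate by parts twice (u = w^2, dv = 3*sin(2*w) dw).
An antiderivative is F(w) = -3*w**2*cos(2*w)/2 + 3*w*sin(2*w)/2 + 3*cos(2*w)/4.
Then F(pi/3) - F(0) = (-3/8 + pi**2/12 + sqrt(3)*pi/4) - (3/4) = -9/8 + pi**2/12 + sqrt(3)*pi/4.

-9/8 + pi**2/12 + sqrt(3)*pi/4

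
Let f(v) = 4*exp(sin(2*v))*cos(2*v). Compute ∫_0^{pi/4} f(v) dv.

Let u = sin(2*v), so du = 2*cos(2*v) dv. When v = 0, u = 0; when v = pi/4, u = 1.
The integral becomes 2·∫ exp(u) du from 0 to 1, with antiderivative 2*exp(u).
Back in v: F(v) = 2*exp(sin(2*v)).
Then F(pi/4) - F(0) = (2*E) - (2) = -2 + 2*E.

-2 + 2*E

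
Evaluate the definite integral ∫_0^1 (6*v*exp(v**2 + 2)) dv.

-3*(1 - exp(1))*exp(2)

Let u = v**2 + 2, so du = 2*v dv. When v = 0, u = 2; when v = 1, u = 3.
The integral becomes 3·∫ exp(u) du from 2 to 3, with antiderivative 3*exp(u).
Back in v: F(v) = 3*exp(v**2 + 2).
Then F(1) - F(0) = (3*exp(3)) - (3*exp(2)) = -3*(1 - exp(1))*exp(2).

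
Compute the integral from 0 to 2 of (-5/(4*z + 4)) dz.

An antiderivative is F(z) = -5*log(4*z + 4)/4.
Then F(2) - F(0) = (-5*log(12)/4) - (-5*log(2)/2) = -5*log(3)/4.

-5*log(3)/4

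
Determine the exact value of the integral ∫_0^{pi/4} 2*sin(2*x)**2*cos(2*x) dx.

1/3

Let u = sin(2*x), so du = 2*cos(2*x) dx. When x = 0, u = 0; when x = pi/4, u = 1.
The integral becomes ∫ u**2 du from 0 to 1, with antiderivative u**3/3.
Back in x: F(x) = sin(2*x)**3/3.
Then F(pi/4) - F(0) = (1/3) - (0) = 1/3.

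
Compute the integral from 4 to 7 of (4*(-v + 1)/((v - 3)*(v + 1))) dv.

Factor the denominator: v**2 - 2*v - 3 = (v + 1)(v - 3).
Partial fractions: 4*(-v + 1)/((v - 3)*(v + 1)) = -2/(v + 1) - 2/(v - 3).
An antiderivative is F(v) = -2*log(v - 3) - 2*log(v + 1).
Then F(7) - F(4) = (-10*log(2)) - (-log(25)) = -10*log(2) + 2*log(5).

-10*log(2) + 2*log(5)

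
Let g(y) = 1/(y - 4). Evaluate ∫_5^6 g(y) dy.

An antiderivative is F(y) = log(y - 4).
Then F(6) - F(5) = (log(2)) - (0) = log(2).

log(2)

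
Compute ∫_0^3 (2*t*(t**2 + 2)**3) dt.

Let u = t**2 + 2, so du = 2*t dt. When t = 0, u = 2; when t = 3, u = 11.
The integral becomes ∫ u**3 du from 2 to 11, with antiderivative u**4/4.
Back in t: F(t) = (t**2 + 2)**4/4.
Then F(3) - F(0) = (14641/4) - (4) = 14625/4.

14625/4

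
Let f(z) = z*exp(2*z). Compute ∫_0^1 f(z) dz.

1/4 + exp(2)/4

Integrate by parts once (u = z, dv = exp(2*z) dz).
An antiderivative is F(z) = (2*z - 1)*exp(2*z)/4.
Then F(1) - F(0) = (exp(2)/4) - (-1/4) = 1/4 + exp(2)/4.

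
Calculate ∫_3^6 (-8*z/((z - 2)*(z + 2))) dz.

-20*log(2) + 4*log(5)

Factor the denominator: z**2 - 4 = (z + 2)(z - 2).
Partial fractions: -8*z/((z - 2)*(z + 2)) = -4/(z + 2) - 4/(z - 2).
An antiderivative is F(z) = -4*log(z - 2) - 4*log(z + 2).
Then F(6) - F(3) = (-20*log(2)) - (-4*log(5)) = -20*log(2) + 4*log(5).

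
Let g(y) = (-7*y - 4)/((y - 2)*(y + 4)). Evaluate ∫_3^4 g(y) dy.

Factor the denominator: y**2 + 2*y - 8 = (y + 4)(y - 2).
Partial fractions: (-7*y - 4)/((y - 2)*(y + 4)) = -4/(y + 4) - 3/(y - 2).
An antiderivative is F(y) = -3*log(y - 2) - 4*log(y + 4).
Then F(4) - F(3) = (-15*log(2)) - (-4*log(7)) = -15*log(2) + 4*log(7).

-15*log(2) + 4*log(7)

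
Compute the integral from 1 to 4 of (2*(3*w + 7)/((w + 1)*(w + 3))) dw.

-8*log(2) + 2*log(7) + 4*log(5)

Factor the denominator: w**2 + 4*w + 3 = (w + 3)(w + 1).
Partial fractions: 2*(3*w + 7)/((w + 1)*(w + 3)) = 2/(w + 3) + 4/(w + 1).
An antiderivative is F(w) = 4*log(w + 1) + 2*log(w + 3).
Then F(4) - F(1) = (2*log(7) + 4*log(5)) - (8*log(2)) = -8*log(2) + 2*log(7) + 4*log(5).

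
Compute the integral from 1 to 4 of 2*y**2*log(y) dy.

-14 + 256*log(2)/3

Integrate by parts once (u = ln y, dv = 2*y**2 dy).
An antiderivative is F(y) = 2*y**3*(3*log(y) - 1)/9.
Then F(4) - F(1) = (-128/9 + 256*log(2)/3) - (-2/9) = -14 + 256*log(2)/3.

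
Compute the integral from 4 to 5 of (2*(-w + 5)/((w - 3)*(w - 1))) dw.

log(81/64)

Factor the denominator: w**2 - 4*w + 3 = (w - 1)(w - 3).
Partial fractions: 2*(-w + 5)/((w - 3)*(w - 1)) = -4/(w - 1) + 2/(w - 3).
An antiderivative is F(w) = 2*log(w - 3) - 4*log(w - 1).
Then F(5) - F(4) = (-log(64)) - (-log(81)) = log(81/64).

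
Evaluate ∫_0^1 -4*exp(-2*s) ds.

An antiderivative is F(s) = 2*exp(-2*s).
Then F(1) - F(0) = (2*exp(-2)) - (2) = -2 + 2*exp(-2).

-2 + 2*exp(-2)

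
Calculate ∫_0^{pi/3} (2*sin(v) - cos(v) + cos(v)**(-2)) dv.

sqrt(3)/2 + 1

An antiderivative is F(v) = -sin(v) - 2*cos(v) + tan(v).
Then F(pi/3) - F(0) = (-1 + sqrt(3)/2) - (-2) = sqrt(3)/2 + 1.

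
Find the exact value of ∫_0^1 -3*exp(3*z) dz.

An antiderivative is F(z) = -exp(3*z).
Then F(1) - F(0) = (-exp(3)) - (-1) = 1 - exp(3).

1 - exp(3)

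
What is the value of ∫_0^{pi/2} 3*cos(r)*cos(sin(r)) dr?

Let u = sin(r), so du = cos(r) dr. When r = 0, u = 0; when r = pi/2, u = 1.
The integral becomes 3·∫ cos(u) du from 0 to 1, with antiderivative 3*sin(u).
Back in r: F(r) = 3*sin(sin(r)).
Then F(pi/2) - F(0) = (3*sin(1)) - (0) = 3*sin(1).

3*sin(1)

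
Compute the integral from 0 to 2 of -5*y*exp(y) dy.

Integrate by parts once (u = y, dv = -5*exp(y) dy).
An antiderivative is F(y) = (-5*y + 5)*exp(y).
Then F(2) - F(0) = (-5*exp(2)) - (5) = -5*exp(2) - 5.

-5*exp(2) - 5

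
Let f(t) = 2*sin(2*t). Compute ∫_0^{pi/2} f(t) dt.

An antiderivative is F(t) = -cos(2*t).
Then F(pi/2) - F(0) = (1) - (-1) = 2.

2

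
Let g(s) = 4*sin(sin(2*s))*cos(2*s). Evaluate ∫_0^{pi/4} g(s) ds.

Let u = sin(2*s), so du = 2*cos(2*s) ds. When s = 0, u = 0; when s = pi/4, u = 1.
The integral becomes 2·∫ sin(u) du from 0 to 1, with antiderivative -2*cos(u).
Back in s: F(s) = -2*cos(sin(2*s)).
Then F(pi/4) - F(0) = (-2*cos(1)) - (-2) = 2 - 2*cos(1).

2 - 2*cos(1)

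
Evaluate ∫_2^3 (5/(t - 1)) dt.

log(32)

An antiderivative is F(t) = 5*log(t - 1).
Then F(3) - F(2) = (log(32)) - (0) = log(32).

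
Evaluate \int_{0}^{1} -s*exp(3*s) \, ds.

-2*exp(3)/9 - 1/9

Integrate by parts once (u = s, dv = -exp(3*s) ds).
An antiderivative is F(s) = (-3*s + 1)*exp(3*s)/9.
Then F(1) - F(0) = (-2*exp(3)/9) - (1/9) = -2*exp(3)/9 - 1/9.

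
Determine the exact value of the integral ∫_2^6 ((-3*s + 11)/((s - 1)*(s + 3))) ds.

Factor the denominator: s**2 + 2*s - 3 = (s + 3)(s - 1).
Partial fractions: (-3*s + 11)/((s - 1)*(s + 3)) = -5/(s + 3) + 2/(s - 1).
An antiderivative is F(s) = 2*log(s - 1) - 5*log(s + 3).
Then F(6) - F(2) = (-10*log(3) + 2*log(5)) - (-5*log(5)) = -10*log(3) + 7*log(5).

-10*log(3) + 7*log(5)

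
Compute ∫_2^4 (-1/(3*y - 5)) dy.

An antiderivative is F(y) = -log(3*y - 5)/3.
Then F(4) - F(2) = (-log(7)/3) - (0) = -log(7)/3.

-log(7)/3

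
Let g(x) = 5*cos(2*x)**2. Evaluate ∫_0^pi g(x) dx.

Use the identity cos^2(2*x) = (1 + cos(4*x))/2.
An antiderivative is F(x) = 5*x/2 + 5*sin(4*x)/8.
Then F(pi) - F(0) = (5*pi/2) - (0) = 5*pi/2.

5*pi/2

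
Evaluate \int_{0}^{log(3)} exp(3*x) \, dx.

26/3

Let u = exp(x), so du = exp(x) dx. When x = 0, u = 1; when x = log(3), u = 3.
The integral becomes ∫ u**2 du from 1 to 3, with antiderivative u**3/3.
Back in x: F(x) = exp(3*x)/3.
Then F(log(3)) - F(0) = (9) - (1/3) = 26/3.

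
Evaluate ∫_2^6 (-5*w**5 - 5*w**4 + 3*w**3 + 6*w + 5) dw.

By the power rule, an antiderivative is F(w) = -5*w**6/6 - w**5 + 3*w**4/4 + 3*w**2 + 5*w.
Then F(6) - F(2) = (-45546) - (-154/3) = -136484/3.

-136484/3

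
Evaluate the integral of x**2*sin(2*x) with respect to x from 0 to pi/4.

-1/4 + pi/8

Integrate by parts twice (u = x^2, dv = sin(2*x) dx).
An antiderivative is F(x) = -x**2*cos(2*x)/2 + x*sin(2*x)/2 + cos(2*x)/4.
Then F(pi/4) - F(0) = (pi/8) - (1/4) = -1/4 + pi/8.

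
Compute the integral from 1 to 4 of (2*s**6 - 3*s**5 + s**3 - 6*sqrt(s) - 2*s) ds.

By the power rule, an antiderivative is F(s) = 2*s**7/7 - s**6/2 + s**4/4 - 4*s**(3/2) - s**2.
Then F(4) - F(1) = (18544/7) - (-139/28) = 74315/28.

74315/28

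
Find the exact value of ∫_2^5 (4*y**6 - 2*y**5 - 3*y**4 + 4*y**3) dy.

1334757/35

By the power rule, an antiderivative is F(y) = 4*y**7/7 - y**6/3 - 3*y**5/5 + y**4.
Then F(5) - F(2) = (801875/21) - (5104/105) = 1334757/35.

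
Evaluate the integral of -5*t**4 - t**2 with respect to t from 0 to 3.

-252

By the power rule, an antiderivative is F(t) = -t**5 - t**3/3.
Then F(3) - F(0) = (-252) - (0) = -252.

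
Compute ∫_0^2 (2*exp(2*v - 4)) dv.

1 - exp(-4)

Let u = 2*v - 4, so du = 2 dv. When v = 0, u = -4; when v = 2, u = 0.
The integral becomes ∫ exp(u) du from -4 to 0, with antiderivative exp(u).
Back in v: F(v) = exp(2*v - 4).
Then F(2) - F(0) = (1) - (exp(-4)) = 1 - exp(-4).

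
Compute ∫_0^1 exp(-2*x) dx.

-(1 - exp(2))*exp(-2)/2

An antiderivative is F(x) = -exp(-2*x)/2.
Then F(1) - F(0) = (-exp(-2)/2) - (-1/2) = -(1 - exp(2))*exp(-2)/2.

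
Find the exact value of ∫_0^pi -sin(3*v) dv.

An antiderivative is F(v) = cos(3*v)/3.
Then F(pi) - F(0) = (-1/3) - (1/3) = -2/3.

-2/3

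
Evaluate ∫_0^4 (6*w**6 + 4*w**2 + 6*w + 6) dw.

298216/21

By the power rule, an antiderivative is F(w) = 6*w**7/7 + 4*w**3/3 + 3*w**2 + 6*w.
Then F(4) - F(0) = (298216/21) - (0) = 298216/21.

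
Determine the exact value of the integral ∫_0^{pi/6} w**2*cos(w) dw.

Integrate by parts twice (u = w^2, dv = cos(w) dw).
An antiderivative is F(w) = w**2*sin(w) + 2*w*cos(w) - 2*sin(w).
Then F(pi/6) - F(0) = (-1 + pi**2/72 + sqrt(3)*pi/6) - (0) = -1 + pi**2/72 + sqrt(3)*pi/6.

-1 + pi**2/72 + sqrt(3)*pi/6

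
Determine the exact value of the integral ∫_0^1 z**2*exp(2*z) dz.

Integrate by parts twice (u = z^2, dv = exp(2*z) dz).
An antiderivative is F(z) = (2*z**2 - 2*z + 1)*exp(2*z)/4.
Then F(1) - F(0) = (exp(2)/4) - (1/4) = -1/4 + exp(2)/4.

-1/4 + exp(2)/4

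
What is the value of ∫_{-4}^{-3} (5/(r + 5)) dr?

log(32)

An antiderivative is F(r) = 5*log(r + 5).
Then F(-3) - F(-4) = (log(32)) - (0) = log(32).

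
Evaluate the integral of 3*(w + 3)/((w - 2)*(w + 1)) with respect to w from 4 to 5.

-7*log(2) + 2*log(5) + 3*log(3)

Factor the denominator: w**2 - w - 2 = (w + 1)(w - 2).
Partial fractions: 3*(w + 3)/((w - 2)*(w + 1)) = -2/(w + 1) + 5/(w - 2).
An antiderivative is F(w) = 5*log(w - 2) - 2*log(w + 1).
Then F(5) - F(4) = (log(27/4)) - (log(32/25)) = -7*log(2) + 2*log(5) + 3*log(3).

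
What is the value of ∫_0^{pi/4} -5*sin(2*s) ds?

An antiderivative is F(s) = 5*cos(2*s)/2.
Then F(pi/4) - F(0) = (0) - (5/2) = -5/2.

-5/2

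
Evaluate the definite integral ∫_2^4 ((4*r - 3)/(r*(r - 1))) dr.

Factor the denominator: r**2 - r = r(r - 1).
Partial fractions: (4*r - 3)/(r*(r - 1)) = 3/r + 1/(r - 1).
An antiderivative is F(r) = 3*log(r) + log(r - 1).
Then F(4) - F(2) = (log(3) + 6*log(2)) - (log(8)) = log(24).

log(24)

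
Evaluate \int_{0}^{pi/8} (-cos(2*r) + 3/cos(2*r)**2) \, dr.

3/2 - sqrt(2)/4

An antiderivative is F(r) = -sin(2*r)/2 + 3*tan(2*r)/2.
Then F(pi/8) - F(0) = (3/2 - sqrt(2)/4) - (0) = 3/2 - sqrt(2)/4.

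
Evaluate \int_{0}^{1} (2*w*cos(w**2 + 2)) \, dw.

Let u = w**2 + 2, so du = 2*w dw. When w = 0, u = 2; when w = 1, u = 3.
The integral becomes ∫ cos(u) du from 2 to 3, with antiderivative sin(u).
Back in w: F(w) = sin(w**2 + 2).
Then F(1) - F(0) = (sin(3)) - (sin(2)) = -sin(2) + sin(3).

-sin(2) + sin(3)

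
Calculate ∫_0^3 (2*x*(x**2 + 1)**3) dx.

9999/4

Let u = x**2 + 1, so du = 2*x dx. When x = 0, u = 1; when x = 3, u = 10.
The integral becomes ∫ u**3 du from 1 to 10, with antiderivative u**4/4.
Back in x: F(x) = (x**2 + 1)**4/4.
Then F(3) - F(0) = (2500) - (1/4) = 9999/4.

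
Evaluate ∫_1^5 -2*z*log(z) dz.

Integrate by parts once (u = ln z, dv = -2*z dz).
An antiderivative is F(z) = -z**2*(2*log(z) - 1)/2.
Then F(5) - F(1) = (25/2 - 25*log(5)) - (1/2) = 12 - 25*log(5).

12 - 25*log(5)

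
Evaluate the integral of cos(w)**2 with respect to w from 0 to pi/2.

pi/4

Use the identity cos^2(w) = (1 + cos(2*w))/2.
An antiderivative is F(w) = w/2 + sin(2*w)/4.
Then F(pi/2) - F(0) = (pi/4) - (0) = pi/4.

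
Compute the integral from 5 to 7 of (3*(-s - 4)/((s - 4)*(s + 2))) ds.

-log(63)

Factor the denominator: s**2 - 2*s - 8 = (s + 2)(s - 4).
Partial fractions: 3*(-s - 4)/((s - 4)*(s + 2)) = 1/(s + 2) - 4/(s - 4).
An antiderivative is F(s) = -4*log(s - 4) + log(s + 2).
Then F(7) - F(5) = (-log(9)) - (log(7)) = -log(63).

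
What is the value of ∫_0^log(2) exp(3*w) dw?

Let u = exp(w), so du = exp(w) dw. When w = 0, u = 1; when w = log(2), u = 2.
The integral becomes ∫ u**2 du from 1 to 2, with antiderivative u**3/3.
Back in w: F(w) = exp(3*w)/3.
Then F(log(2)) - F(0) = (8/3) - (1/3) = 7/3.

7/3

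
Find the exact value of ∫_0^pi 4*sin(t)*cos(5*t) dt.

Use the identity sin(t)cos(5*t) = [sin(6*t) + sin(-4*t)]/2.
An antiderivative is F(t) = cos(4*t)/2 - cos(6*t)/3.
Then F(pi) - F(0) = (1/6) - (1/6) = 0.

0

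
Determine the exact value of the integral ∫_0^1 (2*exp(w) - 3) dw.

An antiderivative is F(w) = -3*w + 2*exp(w).
Then F(1) - F(0) = (-3 + 2*E) - (2) = -5 + 2*E.

-5 + 2*E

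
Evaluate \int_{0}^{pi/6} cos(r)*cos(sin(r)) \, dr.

sin(1/2)

Let u = sin(r), so du = cos(r) dr. When r = 0, u = 0; when r = pi/6, u = 1/2.
The integral becomes ∫ cos(u) du from 0 to 1/2, with antiderivative sin(u).
Back in r: F(r) = sin(sin(r)).
Then F(pi/6) - F(0) = (sin(1/2)) - (0) = sin(1/2).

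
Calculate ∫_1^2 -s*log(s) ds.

3/4 - log(4)

Integrate by parts once (u = ln s, dv = -s ds).
An antiderivative is F(s) = -s**2*(2*log(s) - 1)/4.
Then F(2) - F(1) = (1 - log(4)) - (1/4) = 3/4 - log(4).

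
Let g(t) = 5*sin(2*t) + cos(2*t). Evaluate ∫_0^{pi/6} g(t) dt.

An antiderivative is F(t) = sin(2*t)/2 - 5*cos(2*t)/2.
Then F(pi/6) - F(0) = (-5/4 + sqrt(3)/4) - (-5/2) = sqrt(3)/4 + 5/4.

sqrt(3)/4 + 5/4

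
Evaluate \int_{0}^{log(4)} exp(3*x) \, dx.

21

Let u = exp(x), so du = exp(x) dx. When x = 0, u = 1; when x = log(4), u = 4.
The integral becomes ∫ u**2 du from 1 to 4, with antiderivative u**3/3.
Back in x: F(x) = exp(3*x)/3.
Then F(log(4)) - F(0) = (64/3) - (1/3) = 21.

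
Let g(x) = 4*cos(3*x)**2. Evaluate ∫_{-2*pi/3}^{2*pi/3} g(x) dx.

8*pi/3

Use the identity cos^2(3*x) = (1 + cos(6*x))/2.
An antiderivative is F(x) = 2*x + sin(6*x)/3.
Then F(2*pi/3) - F(-2*pi/3) = (4*pi/3) - (-4*pi/3) = 8*pi/3.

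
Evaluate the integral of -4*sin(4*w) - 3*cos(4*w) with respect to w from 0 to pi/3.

-3/2 + 3*sqrt(3)/8

An antiderivative is F(w) = -3*sin(4*w)/4 + cos(4*w).
Then F(pi/3) - F(0) = (-1/2 + 3*sqrt(3)/8) - (1) = -3/2 + 3*sqrt(3)/8.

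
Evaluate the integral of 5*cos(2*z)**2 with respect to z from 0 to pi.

Use the identity cos^2(2*z) = (1 + cos(4*z))/2.
An antiderivative is F(z) = 5*z/2 + 5*sin(4*z)/8.
Then F(pi) - F(0) = (5*pi/2) - (0) = 5*pi/2.

5*pi/2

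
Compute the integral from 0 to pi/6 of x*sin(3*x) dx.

1/9

Integrate by parts once (u = x, dv = sin(3*x) dx).
An antiderivative is F(x) = -x*cos(3*x)/3 + sin(3*x)/9.
Then F(pi/6) - F(0) = (1/9) - (0) = 1/9.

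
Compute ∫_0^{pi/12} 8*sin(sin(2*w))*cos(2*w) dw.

4 - 4*cos(1/2)

Let u = sin(2*w), so du = 2*cos(2*w) dw. When w = 0, u = 0; when w = pi/12, u = 1/2.
The integral becomes 4·∫ sin(u) du from 0 to 1/2, with antiderivative -4*cos(u).
Back in w: F(w) = -4*cos(sin(2*w)).
Then F(pi/12) - F(0) = (-4*cos(1/2)) - (-4) = 4 - 4*cos(1/2).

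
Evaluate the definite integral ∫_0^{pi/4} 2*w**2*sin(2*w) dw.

Integrate by parts twice (u = w^2, dv = 2*sin(2*w) dw).
An antiderivative is F(w) = -w**2*cos(2*w) + w*sin(2*w) + cos(2*w)/2.
Then F(pi/4) - F(0) = (pi/4) - (1/2) = -1/2 + pi/4.

-1/2 + pi/4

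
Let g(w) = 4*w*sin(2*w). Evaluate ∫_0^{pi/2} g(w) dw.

pi

Integrate by parts once (u = w, dv = 4*sin(2*w) dw).
An antiderivative is F(w) = -2*w*cos(2*w) + sin(2*w).
Then F(pi/2) - F(0) = (pi) - (0) = pi.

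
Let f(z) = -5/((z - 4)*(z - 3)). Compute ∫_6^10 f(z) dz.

Factor the denominator: z**2 - 7*z + 12 = (z - 3)(z - 4).
Partial fractions: -5/((z - 4)*(z - 3)) = 5/(z - 3) - 5/(z - 4).
An antiderivative is F(z) = -5*log(z - 4) + 5*log(z - 3).
Then F(10) - F(6) = (-5*log(3) - 5*log(2) + 5*log(7)) - (-5*log(2) + 5*log(3)) = -10*log(3) + 5*log(7).

-10*log(3) + 5*log(7)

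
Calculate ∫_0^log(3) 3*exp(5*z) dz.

Let u = exp(z), so du = exp(z) dz. When z = 0, u = 1; when z = log(3), u = 3.
The integral becomes 3·∫ u**4 du from 1 to 3, with antiderivative 3*u**5/5.
Back in z: F(z) = 3*exp(5*z)/5.
Then F(log(3)) - F(0) = (729/5) - (3/5) = 726/5.

726/5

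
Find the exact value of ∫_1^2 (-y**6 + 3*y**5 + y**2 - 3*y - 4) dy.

151/21

By the power rule, an antiderivative is F(y) = -y**7/7 + y**6/2 + y**3/3 - 3*y**2/2 - 4*y.
Then F(2) - F(1) = (50/21) - (-101/21) = 151/21.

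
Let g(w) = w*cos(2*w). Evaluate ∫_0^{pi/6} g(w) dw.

Integrate by parts once (u = w, dv = cos(2*w) dw).
An antiderivative is F(w) = w*sin(2*w)/2 + cos(2*w)/4.
Then F(pi/6) - F(0) = (1/8 + sqrt(3)*pi/24) - (1/4) = -1/8 + sqrt(3)*pi/24.

-1/8 + sqrt(3)*pi/24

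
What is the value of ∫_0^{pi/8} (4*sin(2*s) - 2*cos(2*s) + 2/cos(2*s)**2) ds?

3 - 3*sqrt(2)/2

An antiderivative is F(s) = -sin(2*s) - 2*cos(2*s) + tan(2*s).
Then F(pi/8) - F(0) = (1 - 3*sqrt(2)/2) - (-2) = 3 - 3*sqrt(2)/2.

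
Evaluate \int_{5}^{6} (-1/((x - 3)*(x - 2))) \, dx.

Factor the denominator: x**2 - 5*x + 6 = (x - 2)(x - 3).
Partial fractions: -1/((x - 3)*(x - 2)) = 1/(x - 2) - 1/(x - 3).
An antiderivative is F(x) = -log(x - 3) + log(x - 2).
Then F(6) - F(5) = (log(4/3)) - (log(3/2)) = log(8/9).

log(8/9)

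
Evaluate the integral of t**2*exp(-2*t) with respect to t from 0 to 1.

(-5 + exp(2))*exp(-2)/4

Integrate by parts twice (u = t^2, dv = exp(-2*t) dt).
An antiderivative is F(t) = (-2*t**2 - 2*t - 1)*exp(-2*t)/4.
Then F(1) - F(0) = (-5*exp(-2)/4) - (-1/4) = (-5 + exp(2))*exp(-2)/4.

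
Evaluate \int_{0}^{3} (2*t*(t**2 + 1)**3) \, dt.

Let u = t**2 + 1, so du = 2*t dt. When t = 0, u = 1; when t = 3, u = 10.
The integral becomes ∫ u**3 du from 1 to 10, with antiderivative u**4/4.
Back in t: F(t) = (t**2 + 1)**4/4.
Then F(3) - F(0) = (2500) - (1/4) = 9999/4.

9999/4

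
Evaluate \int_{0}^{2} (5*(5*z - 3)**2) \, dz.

Let u = 5*z - 3, so du = 5 dz. When z = 0, u = -3; when z = 2, u = 7.
The integral becomes ∫ u**2 du from -3 to 7, with antiderivative u**3/3.
Back in z: F(z) = (5*z - 3)**3/3.
Then F(2) - F(0) = (343/3) - (-9) = 370/3.

370/3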